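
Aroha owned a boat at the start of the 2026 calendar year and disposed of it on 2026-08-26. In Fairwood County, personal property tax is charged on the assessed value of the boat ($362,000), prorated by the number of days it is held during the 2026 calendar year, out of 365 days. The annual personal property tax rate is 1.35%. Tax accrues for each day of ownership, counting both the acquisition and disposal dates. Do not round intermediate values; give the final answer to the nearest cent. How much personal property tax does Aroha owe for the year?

$3,186.59

Days held (2026-01-01 to 2026-08-26): 238 out of 365
Tax = $362,000 × 1.35% × 238/365 = $3,186.5918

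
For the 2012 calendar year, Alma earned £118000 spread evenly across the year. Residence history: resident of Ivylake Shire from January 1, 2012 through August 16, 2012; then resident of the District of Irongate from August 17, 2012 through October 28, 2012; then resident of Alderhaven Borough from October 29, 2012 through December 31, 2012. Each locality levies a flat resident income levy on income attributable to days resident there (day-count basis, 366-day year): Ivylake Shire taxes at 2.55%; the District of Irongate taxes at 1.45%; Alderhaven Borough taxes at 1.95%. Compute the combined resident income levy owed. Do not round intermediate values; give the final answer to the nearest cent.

£2626.31

Ivylake Shire, January 1 – August 16, 2012: 229 days → £118000 × 2.55% × 229/366 = £1882.6803
The District of Irongate, August 17 – October 28, 2012: 73 days → £118000 × 1.45% × 73/366 = £341.2650
Alderhaven Borough, October 29 – December 31, 2012: 64 days → £118000 × 1.95% × 64/366 = £402.3607
Total = £2626.3060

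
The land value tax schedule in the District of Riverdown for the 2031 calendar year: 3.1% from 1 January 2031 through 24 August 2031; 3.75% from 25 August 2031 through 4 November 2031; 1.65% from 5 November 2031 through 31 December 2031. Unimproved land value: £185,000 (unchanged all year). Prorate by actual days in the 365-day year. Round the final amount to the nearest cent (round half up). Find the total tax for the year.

£5,553.29

1 January – 24 August 2031: 236 days at 3.1% → £185,000 × 3.1% × 236/365 = £3,708.1096
25 August – 4 November 2031: 72 days at 3.75% → £185,000 × 3.75% × 72/365 = £1,368.4932
5 November – 31 December 2031: 57 days at 1.65% → £185,000 × 1.65% × 57/365 = £476.6918
Total = £5,553.2945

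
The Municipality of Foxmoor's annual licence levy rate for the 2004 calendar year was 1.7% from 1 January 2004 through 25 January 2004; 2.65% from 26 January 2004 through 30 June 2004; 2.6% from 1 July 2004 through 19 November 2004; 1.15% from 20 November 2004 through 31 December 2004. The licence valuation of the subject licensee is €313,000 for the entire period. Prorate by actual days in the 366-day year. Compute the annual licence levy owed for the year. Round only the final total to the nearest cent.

€7,491.90

1 January – 25 January 2004: 25 days at 1.7% → €313,000 × 1.7% × 25/366 = €363.4563
26 January – 30 June 2004: 157 days at 2.65% → €313,000 × 2.65% × 157/366 = €3,558.0232
1 July – 19 November 2004: 142 days at 2.6% → €313,000 × 2.6% × 142/366 = €3,157.3661
20 November – 31 December 2004: 42 days at 1.15% → €313,000 × 1.15% × 42/366 = €413.0574
Total = €7,491.9030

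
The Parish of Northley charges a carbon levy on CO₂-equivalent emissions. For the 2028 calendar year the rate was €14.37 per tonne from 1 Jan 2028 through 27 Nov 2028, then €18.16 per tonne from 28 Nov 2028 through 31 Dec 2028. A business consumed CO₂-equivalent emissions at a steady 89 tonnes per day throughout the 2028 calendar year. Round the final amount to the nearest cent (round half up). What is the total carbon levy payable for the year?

1 Jan – 27 Nov 2028: 332 days × 89 tonnes/day = 29,548 tonnes at €14.37/tonne → €424,604.76
28 Nov – 31 Dec 2028: 34 days × 89 tonnes/day = 3,026 tonnes at €18.16/tonne → €54,952.16

€479,556.92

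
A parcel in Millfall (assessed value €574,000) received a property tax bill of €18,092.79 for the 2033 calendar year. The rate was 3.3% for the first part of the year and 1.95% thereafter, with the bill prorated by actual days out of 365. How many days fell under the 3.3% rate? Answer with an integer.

Let d = days at the first rate; then 365 − d days at the second rate.
€574,000 × [3.3%·d + 1.95%·(365−d)] / 365 = €18,092.79
Solving gives d = 325, so the new rate took effect on 22 Nov 2033.

325 days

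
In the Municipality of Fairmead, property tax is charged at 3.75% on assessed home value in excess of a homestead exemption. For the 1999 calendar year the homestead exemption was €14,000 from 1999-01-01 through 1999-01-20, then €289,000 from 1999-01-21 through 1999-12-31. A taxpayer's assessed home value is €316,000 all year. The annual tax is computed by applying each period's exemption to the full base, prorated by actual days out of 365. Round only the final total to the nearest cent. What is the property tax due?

€1,577.57

1999-01-01 to 1999-01-20: 20 days, exemption €14,000 → (€316,000 − €14,000) × 3.75% × 20/365 = €620.5479
1999-01-21 to 1999-12-31: 345 days, exemption €289,000 → (€316,000 − €289,000) × 3.75% × 345/365 = €957.0205
Total = €1,577.5685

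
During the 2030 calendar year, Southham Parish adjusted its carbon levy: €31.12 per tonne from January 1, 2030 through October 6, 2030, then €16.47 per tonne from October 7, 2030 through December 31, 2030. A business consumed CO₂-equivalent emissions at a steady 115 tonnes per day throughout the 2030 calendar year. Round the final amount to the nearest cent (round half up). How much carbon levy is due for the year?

€1,161,373.50

January 1 – October 6, 2030: 279 days × 115 tonnes/day = 32,085 tonnes at €31.12/tonne → €998,485.20
October 7 – December 31, 2030: 86 days × 115 tonnes/day = 9,890 tonnes at €16.47/tonne → €162,888.30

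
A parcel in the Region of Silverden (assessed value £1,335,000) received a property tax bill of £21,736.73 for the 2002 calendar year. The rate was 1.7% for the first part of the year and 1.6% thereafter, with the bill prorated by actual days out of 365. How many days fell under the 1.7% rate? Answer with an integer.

Let d = days at the first rate; then 365 − d days at the second rate.
£1,335,000 × [1.7%·d + 1.6%·(365−d)] / 365 = £21,736.73
Solving gives d = 103, so the new rate took effect on 14 Apr 2002.

103 days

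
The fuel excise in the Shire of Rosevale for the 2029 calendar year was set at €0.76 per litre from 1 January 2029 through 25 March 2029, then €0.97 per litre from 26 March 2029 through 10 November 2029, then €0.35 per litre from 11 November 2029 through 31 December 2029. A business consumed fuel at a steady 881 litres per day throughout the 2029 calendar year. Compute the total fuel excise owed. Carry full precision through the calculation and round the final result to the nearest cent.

1 January – 25 March 2029: 84 days × 881 litres/day = 74,004 litres at €0.76/litre → €56,243.04
26 March – 10 November 2029: 230 days × 881 litres/day = 202,630 litres at €0.97/litre → €196,551.10
11 November – 31 December 2029: 51 days × 881 litres/day = 44,931 litres at €0.35/litre → €15,725.85

€268,519.99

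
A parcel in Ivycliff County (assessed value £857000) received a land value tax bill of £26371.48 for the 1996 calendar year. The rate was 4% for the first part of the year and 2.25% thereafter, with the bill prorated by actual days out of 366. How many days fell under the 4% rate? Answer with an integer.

173 days

Let d = days at the first rate; then 366 − d days at the second rate.
£857000 × [4%·d + 2.25%·(366−d)] / 366 = £26371.48
Solving gives d = 173, so the new rate took effect on 22 June 1996.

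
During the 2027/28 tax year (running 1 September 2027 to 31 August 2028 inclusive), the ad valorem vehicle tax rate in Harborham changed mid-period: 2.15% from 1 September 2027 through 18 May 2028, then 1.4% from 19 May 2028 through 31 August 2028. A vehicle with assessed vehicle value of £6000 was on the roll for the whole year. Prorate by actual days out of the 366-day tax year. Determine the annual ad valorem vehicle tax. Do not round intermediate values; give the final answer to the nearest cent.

£116.09

1 September 2027 – 18 May 2028: 261 days at 2.15% → £6000 × 2.15% × 261/366 = £91.9918
19 May – 31 August 2028: 105 days at 1.4% → £6000 × 1.4% × 105/366 = £24.0984
Total = £116.0902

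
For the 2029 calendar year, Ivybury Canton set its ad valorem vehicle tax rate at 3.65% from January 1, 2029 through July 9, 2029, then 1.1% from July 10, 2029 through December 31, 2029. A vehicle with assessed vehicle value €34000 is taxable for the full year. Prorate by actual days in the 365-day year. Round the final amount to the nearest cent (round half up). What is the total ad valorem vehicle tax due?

€825.32

January 1 – July 9, 2029: 190 days at 3.65% → €34000 × 3.65% × 190/365 = €646.0000
July 10 – December 31, 2029: 175 days at 1.1% → €34000 × 1.1% × 175/365 = €179.3151
Total = €825.3151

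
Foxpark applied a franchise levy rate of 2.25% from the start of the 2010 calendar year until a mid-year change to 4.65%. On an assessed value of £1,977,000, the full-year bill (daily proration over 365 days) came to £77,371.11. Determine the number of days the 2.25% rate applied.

Let d = days at the first rate; then 365 − d days at the second rate.
£1,977,000 × [2.25%·d + 4.65%·(365−d)] / 365 = £77,371.11
Solving gives d = 112, so the new rate took effect on April 23, 2010.

112 days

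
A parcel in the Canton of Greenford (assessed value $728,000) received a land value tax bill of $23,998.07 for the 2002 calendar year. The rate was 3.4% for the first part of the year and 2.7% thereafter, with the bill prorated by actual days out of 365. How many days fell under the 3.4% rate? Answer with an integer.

Let d = days at the first rate; then 365 − d days at the second rate.
$728,000 × [3.4%·d + 2.7%·(365−d)] / 365 = $23,998.07
Solving gives d = 311, so the new rate took effect on 8 November 2002.

311 days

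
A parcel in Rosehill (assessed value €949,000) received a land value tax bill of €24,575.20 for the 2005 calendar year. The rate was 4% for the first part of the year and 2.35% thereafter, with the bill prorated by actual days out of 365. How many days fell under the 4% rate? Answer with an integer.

Let d = days at the first rate; then 365 − d days at the second rate.
€949,000 × [4%·d + 2.35%·(365−d)] / 365 = €24,575.20
Solving gives d = 53, so the new rate took effect on February 23, 2005.

53 days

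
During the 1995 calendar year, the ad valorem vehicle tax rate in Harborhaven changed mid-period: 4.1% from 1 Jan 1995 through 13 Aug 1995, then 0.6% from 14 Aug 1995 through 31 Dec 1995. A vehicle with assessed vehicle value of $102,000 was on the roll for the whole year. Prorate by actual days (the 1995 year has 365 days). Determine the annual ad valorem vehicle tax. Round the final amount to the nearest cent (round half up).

$2,812.68

1 Jan – 13 Aug 1995: 225 days at 4.1% → $102,000 × 4.1% × 225/365 = $2,577.9452
14 Aug – 31 Dec 1995: 140 days at 0.6% → $102,000 × 0.6% × 140/365 = $234.7397
Total = $2,812.6849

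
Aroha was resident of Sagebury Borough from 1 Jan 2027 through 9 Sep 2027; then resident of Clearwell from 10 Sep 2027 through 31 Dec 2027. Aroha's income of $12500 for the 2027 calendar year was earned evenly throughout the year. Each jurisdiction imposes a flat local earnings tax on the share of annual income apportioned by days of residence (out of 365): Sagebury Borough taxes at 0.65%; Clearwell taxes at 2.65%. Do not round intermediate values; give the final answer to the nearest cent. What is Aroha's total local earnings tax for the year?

$158.65

Sagebury Borough, 1 Jan – 9 Sep 2027: 252 days → $12500 × 0.65% × 252/365 = $56.0959
Clearwell, 10 Sep – 31 Dec 2027: 113 days → $12500 × 2.65% × 113/365 = $102.5514
Total = $158.6473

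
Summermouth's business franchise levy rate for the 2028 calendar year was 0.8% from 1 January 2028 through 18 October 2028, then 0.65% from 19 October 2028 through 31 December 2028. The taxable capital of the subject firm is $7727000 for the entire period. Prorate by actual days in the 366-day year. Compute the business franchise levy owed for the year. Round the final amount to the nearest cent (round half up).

1 January – 18 October 2028: 292 days at 0.8% → $7727000 × 0.8% × 292/366 = $49317.6831
19 October – 31 December 2028: 74 days at 0.65% → $7727000 × 0.65% × 74/366 = $10154.8825
Total = $59472.5656

$59472.57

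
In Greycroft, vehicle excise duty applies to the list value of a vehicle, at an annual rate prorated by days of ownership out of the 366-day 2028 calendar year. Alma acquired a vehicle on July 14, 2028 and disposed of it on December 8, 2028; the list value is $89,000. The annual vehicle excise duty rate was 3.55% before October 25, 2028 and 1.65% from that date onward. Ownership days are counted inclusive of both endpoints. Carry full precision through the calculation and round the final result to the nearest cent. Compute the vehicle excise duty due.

July 14 – October 24, 2028: 103 days at 3.55% → $89,000 × 3.55% × 103/366 = $889.1489
October 25 – December 8, 2028: 45 days at 1.65% → $89,000 × 1.65% × 45/366 = $180.5533
Total = $1,069.7022

$1,069.70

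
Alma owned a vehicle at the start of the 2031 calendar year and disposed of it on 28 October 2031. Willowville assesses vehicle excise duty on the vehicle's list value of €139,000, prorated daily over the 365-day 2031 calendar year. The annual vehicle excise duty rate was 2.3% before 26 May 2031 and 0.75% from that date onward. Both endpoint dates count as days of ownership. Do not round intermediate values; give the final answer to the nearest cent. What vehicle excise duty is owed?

1 January – 25 May 2031: 145 days at 2.3% → €139,000 × 2.3% × 145/365 = €1,270.0411
26 May – 28 October 2031: 156 days at 0.75% → €139,000 × 0.75% × 156/365 = €445.5616
Total = €1,715.6027

€1,715.60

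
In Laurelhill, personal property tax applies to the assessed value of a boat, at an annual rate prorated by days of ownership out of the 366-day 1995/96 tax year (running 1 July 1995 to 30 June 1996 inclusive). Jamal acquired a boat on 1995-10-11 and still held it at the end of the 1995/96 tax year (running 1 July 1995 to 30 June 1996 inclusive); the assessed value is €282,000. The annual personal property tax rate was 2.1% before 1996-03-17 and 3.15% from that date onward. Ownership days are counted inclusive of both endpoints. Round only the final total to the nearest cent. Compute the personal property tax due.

1995-10-11 to 1996-03-16: 158 days at 2.1% → €282,000 × 2.1% × 158/366 = €2,556.4918
1996-03-17 to 1996-06-30: 106 days at 3.15% → €282,000 × 3.15% × 106/366 = €2,572.6721
Total = €5,129.1639

€5,129.16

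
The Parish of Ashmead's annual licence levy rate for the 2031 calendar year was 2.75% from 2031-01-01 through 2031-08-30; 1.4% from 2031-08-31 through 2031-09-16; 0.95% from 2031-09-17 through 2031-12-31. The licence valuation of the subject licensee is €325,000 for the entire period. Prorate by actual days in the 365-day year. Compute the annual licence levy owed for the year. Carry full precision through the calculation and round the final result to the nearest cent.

2031-01-01 to 2031-08-30: 242 days at 2.75% → €325,000 × 2.75% × 242/365 = €5,925.6849
2031-08-31 to 2031-09-16: 17 days at 1.4% → €325,000 × 1.4% × 17/365 = €211.9178
2031-09-17 to 2031-12-31: 106 days at 0.95% → €325,000 × 0.95% × 106/365 = €896.6438
Total = €7,034.2466

€7,034.25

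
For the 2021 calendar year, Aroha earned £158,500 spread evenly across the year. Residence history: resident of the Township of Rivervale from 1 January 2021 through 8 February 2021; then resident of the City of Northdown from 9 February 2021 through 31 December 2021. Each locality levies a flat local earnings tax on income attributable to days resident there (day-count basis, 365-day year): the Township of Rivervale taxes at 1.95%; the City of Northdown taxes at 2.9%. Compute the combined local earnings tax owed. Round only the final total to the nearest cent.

The Township of Rivervale, 1 January – 8 February 2021: 39 days → £158,500 × 1.95% × 39/365 = £330.2445
The City of Northdown, 9 February – 31 December 2021: 326 days → £158,500 × 2.9% × 326/365 = £4,105.3671
Total = £4,435.6116

£4,435.61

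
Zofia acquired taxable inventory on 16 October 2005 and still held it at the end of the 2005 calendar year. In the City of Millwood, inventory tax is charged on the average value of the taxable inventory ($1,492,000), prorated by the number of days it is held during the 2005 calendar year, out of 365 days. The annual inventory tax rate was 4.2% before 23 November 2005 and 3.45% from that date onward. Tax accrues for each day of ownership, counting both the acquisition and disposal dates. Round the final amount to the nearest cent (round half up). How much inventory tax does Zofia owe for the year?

$12,023.88

16 October – 22 November 2005: 38 days at 4.2% → $1,492,000 × 4.2% × 38/365 = $6,523.9233
23 November – 31 December 2005: 39 days at 3.45% → $1,492,000 × 3.45% × 39/365 = $5,499.9616
Total = $12,023.8849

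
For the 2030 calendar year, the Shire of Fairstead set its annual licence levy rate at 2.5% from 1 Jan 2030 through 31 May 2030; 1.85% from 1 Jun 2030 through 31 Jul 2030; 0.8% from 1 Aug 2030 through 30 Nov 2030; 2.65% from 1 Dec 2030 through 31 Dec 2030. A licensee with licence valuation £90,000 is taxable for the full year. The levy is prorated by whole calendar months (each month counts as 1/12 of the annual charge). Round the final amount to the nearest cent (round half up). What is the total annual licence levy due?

1 Jan – 31 May 2030: 5 months at 2.5% → £90,000 × 2.5% × 5/12 = £937.5000
1 Jun – 31 Jul 2030: 2 months at 1.85% → £90,000 × 1.85% × 2/12 = £277.5000
1 Aug – 30 Nov 2030: 4 months at 0.8% → £90,000 × 0.8% × 4/12 = £240.0000
1 Dec – 31 Dec 2030: 1 month at 2.65% → £90,000 × 2.65% × 1/12 = £198.7500
Total = £1,653.7500

£1,653.75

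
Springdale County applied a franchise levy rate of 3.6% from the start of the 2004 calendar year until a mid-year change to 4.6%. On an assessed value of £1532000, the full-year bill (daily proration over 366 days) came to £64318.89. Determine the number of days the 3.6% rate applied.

147 days

Let d = days at the first rate; then 366 − d days at the second rate.
£1532000 × [3.6%·d + 4.6%·(366−d)] / 366 = £64318.89
Solving gives d = 147, so the new rate took effect on 27 May 2004.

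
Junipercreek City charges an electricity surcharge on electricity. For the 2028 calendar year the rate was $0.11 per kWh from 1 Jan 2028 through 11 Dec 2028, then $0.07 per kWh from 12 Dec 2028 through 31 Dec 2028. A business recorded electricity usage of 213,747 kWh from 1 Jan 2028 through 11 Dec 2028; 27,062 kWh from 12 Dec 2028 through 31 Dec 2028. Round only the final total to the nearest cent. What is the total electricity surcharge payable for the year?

$25,406.51

1 Jan – 11 Dec 2028: 213,747 kWh at $0.11/kWh → $23,512.17
12 Dec – 31 Dec 2028: 27,062 kWh at $0.07/kWh → $1,894.34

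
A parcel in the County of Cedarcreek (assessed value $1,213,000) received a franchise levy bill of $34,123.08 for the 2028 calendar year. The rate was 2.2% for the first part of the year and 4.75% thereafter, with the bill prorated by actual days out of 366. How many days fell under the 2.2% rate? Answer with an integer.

278 days

Let d = days at the first rate; then 366 − d days at the second rate.
$1,213,000 × [2.2%·d + 4.75%·(366−d)] / 366 = $34,123.08
Solving gives d = 278, so the new rate took effect on 5 Oct 2028.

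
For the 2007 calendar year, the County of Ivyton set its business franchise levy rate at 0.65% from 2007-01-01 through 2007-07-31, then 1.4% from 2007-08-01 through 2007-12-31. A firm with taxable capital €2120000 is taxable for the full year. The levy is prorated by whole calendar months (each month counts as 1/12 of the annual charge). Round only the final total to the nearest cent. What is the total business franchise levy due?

2007-01-01 to 2007-07-31: 7 months at 0.65% → €2120000 × 0.65% × 7/12 = €8038.3333
2007-08-01 to 2007-12-31: 5 months at 1.4% → €2120000 × 1.4% × 5/12 = €12366.6667
Total = €20405.0000

€20405.00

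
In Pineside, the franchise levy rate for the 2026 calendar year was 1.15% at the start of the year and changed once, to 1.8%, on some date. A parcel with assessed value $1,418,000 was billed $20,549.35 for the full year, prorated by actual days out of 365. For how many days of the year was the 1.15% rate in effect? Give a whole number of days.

Let d = days at the first rate; then 365 − d days at the second rate.
$1,418,000 × [1.15%·d + 1.8%·(365−d)] / 365 = $20,549.35
Solving gives d = 197, so the new rate took effect on 17 July 2026.

197 days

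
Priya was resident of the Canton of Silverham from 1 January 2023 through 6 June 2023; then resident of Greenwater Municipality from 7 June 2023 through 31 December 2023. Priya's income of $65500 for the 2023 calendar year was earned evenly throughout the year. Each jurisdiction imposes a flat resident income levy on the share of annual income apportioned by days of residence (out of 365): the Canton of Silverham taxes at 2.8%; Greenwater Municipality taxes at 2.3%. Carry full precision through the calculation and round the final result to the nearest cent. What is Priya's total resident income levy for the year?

$1647.37

The Canton of Silverham, 1 January – 6 June 2023: 157 days → $65500 × 2.8% × 157/365 = $788.8712
Greenwater Municipality, 7 June – 31 December 2023: 208 days → $65500 × 2.3% × 208/365 = $858.4986
Total = $1647.3699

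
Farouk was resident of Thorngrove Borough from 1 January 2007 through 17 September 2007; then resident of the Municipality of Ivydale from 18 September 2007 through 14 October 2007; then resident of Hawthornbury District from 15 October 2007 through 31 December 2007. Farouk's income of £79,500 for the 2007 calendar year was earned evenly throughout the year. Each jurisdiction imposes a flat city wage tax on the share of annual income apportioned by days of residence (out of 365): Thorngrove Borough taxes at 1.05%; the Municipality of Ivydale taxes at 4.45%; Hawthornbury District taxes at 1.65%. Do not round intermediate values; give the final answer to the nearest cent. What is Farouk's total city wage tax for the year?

£1,136.63

Thorngrove Borough, 1 January – 17 September 2007: 260 days → £79,500 × 1.05% × 260/365 = £594.6164
The Municipality of Ivydale, 18 September – 14 October 2007: 27 days → £79,500 × 4.45% × 27/365 = £261.6966
Hawthornbury District, 15 October – 31 December 2007: 78 days → £79,500 × 1.65% × 78/365 = £280.3192
Total = £1,136.6322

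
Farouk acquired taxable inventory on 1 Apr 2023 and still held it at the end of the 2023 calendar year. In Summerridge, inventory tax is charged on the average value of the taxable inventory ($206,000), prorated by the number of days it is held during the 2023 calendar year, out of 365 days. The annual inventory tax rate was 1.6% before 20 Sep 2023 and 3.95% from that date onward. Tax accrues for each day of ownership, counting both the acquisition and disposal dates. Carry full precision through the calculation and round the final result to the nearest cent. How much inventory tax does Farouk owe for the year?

$3,849.38

1 Apr – 19 Sep 2023: 172 days at 1.6% → $206,000 × 1.6% × 172/365 = $1,553.1836
20 Sep – 31 Dec 2023: 103 days at 3.95% → $206,000 × 3.95% × 103/365 = $2,296.1945
Total = $3,849.3781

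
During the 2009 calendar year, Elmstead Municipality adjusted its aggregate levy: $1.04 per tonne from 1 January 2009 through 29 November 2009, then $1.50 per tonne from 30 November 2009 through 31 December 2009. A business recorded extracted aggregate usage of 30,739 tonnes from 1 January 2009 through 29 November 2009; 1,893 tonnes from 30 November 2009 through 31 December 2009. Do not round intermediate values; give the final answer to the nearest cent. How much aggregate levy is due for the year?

$34,808.06

1 January – 29 November 2009: 30,739 tonnes at $1.04/tonne → $31,968.56
30 November – 31 December 2009: 1,893 tonnes at $1.50/tonne → $2,839.50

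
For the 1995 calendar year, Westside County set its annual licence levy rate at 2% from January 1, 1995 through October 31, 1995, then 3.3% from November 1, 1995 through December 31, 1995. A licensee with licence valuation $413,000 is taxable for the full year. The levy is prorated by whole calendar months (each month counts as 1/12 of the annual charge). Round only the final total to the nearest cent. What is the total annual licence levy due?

$9,154.83

January 1 – October 31, 1995: 10 months at 2% → $413,000 × 2% × 10/12 = $6,883.3333
November 1 – December 31, 1995: 2 months at 3.3% → $413,000 × 3.3% × 2/12 = $2,271.5000
Total = $9,154.8333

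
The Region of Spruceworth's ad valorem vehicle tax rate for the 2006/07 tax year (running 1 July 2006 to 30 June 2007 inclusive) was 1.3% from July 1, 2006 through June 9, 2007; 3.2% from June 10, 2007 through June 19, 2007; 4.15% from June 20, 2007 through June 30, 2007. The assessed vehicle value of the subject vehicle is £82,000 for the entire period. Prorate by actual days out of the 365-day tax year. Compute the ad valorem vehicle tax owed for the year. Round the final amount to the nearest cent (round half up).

£1,179.12

July 1, 2006 – June 9, 2007: 344 days at 1.3% → £82,000 × 1.3% × 344/365 = £1,004.6685
June 10 – June 19, 2007: 10 days at 3.2% → £82,000 × 3.2% × 10/365 = £71.8904
June 20 – June 30, 2007: 11 days at 4.15% → £82,000 × 4.15% × 11/365 = £102.5562
Total = £1,179.1151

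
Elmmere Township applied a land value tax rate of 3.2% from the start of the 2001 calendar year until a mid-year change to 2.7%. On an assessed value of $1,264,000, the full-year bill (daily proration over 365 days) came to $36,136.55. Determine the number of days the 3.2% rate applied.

Let d = days at the first rate; then 365 − d days at the second rate.
$1,264,000 × [3.2%·d + 2.7%·(365−d)] / 365 = $36,136.55
Solving gives d = 116, so the new rate took effect on 27 April 2001.

116 days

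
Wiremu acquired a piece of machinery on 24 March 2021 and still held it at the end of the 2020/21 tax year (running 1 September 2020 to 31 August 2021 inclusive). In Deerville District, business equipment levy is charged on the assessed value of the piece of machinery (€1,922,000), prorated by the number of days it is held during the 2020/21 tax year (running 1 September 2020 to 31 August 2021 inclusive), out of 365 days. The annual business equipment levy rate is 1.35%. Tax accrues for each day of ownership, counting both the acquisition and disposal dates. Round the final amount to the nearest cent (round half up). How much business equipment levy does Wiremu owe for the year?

Days held (24 March – 31 August 2021): 161 out of 365
Tax = €1,922,000 × 1.35% × 161/365 = €11,445.1151

€11,445.12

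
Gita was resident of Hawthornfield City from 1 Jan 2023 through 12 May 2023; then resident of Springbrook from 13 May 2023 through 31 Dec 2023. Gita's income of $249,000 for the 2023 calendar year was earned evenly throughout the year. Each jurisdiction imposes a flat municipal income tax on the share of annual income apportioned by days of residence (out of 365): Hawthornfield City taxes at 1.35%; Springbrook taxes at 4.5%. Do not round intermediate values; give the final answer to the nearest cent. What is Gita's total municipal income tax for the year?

Hawthornfield City, 1 Jan – 12 May 2023: 132 days → $249,000 × 1.35% × 132/365 = $1,215.6658
Springbrook, 13 May – 31 Dec 2023: 233 days → $249,000 × 4.5% × 233/365 = $7,152.7808
Total = $8,368.4466

$8,368.45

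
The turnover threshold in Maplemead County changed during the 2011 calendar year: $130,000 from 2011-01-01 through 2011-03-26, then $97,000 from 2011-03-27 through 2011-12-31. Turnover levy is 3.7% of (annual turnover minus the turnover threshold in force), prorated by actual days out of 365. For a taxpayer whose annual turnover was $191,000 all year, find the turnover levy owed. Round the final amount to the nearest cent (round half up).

$3,193.66

2011-01-01 to 2011-03-26: 85 days, exemption $130,000 → ($191,000 − $130,000) × 3.7% × 85/365 = $525.6027
2011-03-27 to 2011-12-31: 280 days, exemption $97,000 → ($191,000 − $97,000) × 3.7% × 280/365 = $2,668.0548
Total = $3,193.6575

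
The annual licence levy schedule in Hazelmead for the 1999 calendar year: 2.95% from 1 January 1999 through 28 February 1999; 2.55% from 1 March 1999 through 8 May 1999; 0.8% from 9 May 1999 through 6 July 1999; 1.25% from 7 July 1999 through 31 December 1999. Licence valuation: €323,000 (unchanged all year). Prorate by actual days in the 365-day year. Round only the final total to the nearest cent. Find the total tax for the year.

1 January – 28 February 1999: 59 days at 2.95% → €323,000 × 2.95% × 59/365 = €1,540.2233
1 March – 8 May 1999: 69 days at 2.55% → €323,000 × 2.55% × 69/365 = €1,557.0370
9 May – 6 July 1999: 59 days at 0.8% → €323,000 × 0.8% × 59/365 = €417.6877
7 July – 31 December 1999: 178 days at 1.25% → €323,000 × 1.25% × 178/365 = €1,968.9726
Total = €5,483.9205

€5,483.92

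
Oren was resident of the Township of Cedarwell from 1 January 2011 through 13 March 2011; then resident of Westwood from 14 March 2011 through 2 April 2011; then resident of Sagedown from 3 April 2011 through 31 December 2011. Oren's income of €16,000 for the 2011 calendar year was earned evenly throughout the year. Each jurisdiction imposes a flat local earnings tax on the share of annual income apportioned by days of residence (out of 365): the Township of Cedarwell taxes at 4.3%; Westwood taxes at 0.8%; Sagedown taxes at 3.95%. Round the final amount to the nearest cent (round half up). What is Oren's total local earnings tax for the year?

€615.43

The Township of Cedarwell, 1 January – 13 March 2011: 72 days → €16,000 × 4.3% × 72/365 = €135.7151
Westwood, 14 March – 2 April 2011: 20 days → €16,000 × 0.8% × 20/365 = €7.0137
Sagedown, 3 April – 31 December 2011: 273 days → €16,000 × 3.95% × 273/365 = €472.7014
Total = €615.4301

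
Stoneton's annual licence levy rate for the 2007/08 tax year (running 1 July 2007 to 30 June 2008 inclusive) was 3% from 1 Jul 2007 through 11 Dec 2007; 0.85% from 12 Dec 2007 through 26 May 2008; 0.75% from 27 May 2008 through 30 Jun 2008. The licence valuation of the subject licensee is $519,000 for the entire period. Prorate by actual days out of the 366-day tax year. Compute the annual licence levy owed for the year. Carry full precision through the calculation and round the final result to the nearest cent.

1 Jul – 11 Dec 2007: 164 days at 3% → $519,000 × 3% × 164/366 = $6,976.7213
12 Dec 2007 – 26 May 2008: 167 days at 0.85% → $519,000 × 0.85% × 167/366 = $2,012.8975
27 May – 30 Jun 2008: 35 days at 0.75% → $519,000 × 0.75% × 35/366 = $372.2336
Total = $9,361.8525

$9,361.85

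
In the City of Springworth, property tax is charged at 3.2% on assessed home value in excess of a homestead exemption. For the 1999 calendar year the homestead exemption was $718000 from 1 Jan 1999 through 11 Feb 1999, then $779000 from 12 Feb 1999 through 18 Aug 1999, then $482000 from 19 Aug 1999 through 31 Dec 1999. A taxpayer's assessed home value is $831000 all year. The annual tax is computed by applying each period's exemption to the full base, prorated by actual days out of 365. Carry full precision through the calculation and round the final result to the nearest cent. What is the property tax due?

$5403.79

1 Jan – 11 Feb 1999: 42 days, exemption $718000 → ($831000 − $718000) × 3.2% × 42/365 = $416.0877
12 Feb – 18 Aug 1999: 188 days, exemption $779000 → ($831000 − $779000) × 3.2% × 188/365 = $857.0740
19 Aug – 31 Dec 1999: 135 days, exemption $482000 → ($831000 − $482000) × 3.2% × 135/365 = $4130.6301
Total = $5403.7918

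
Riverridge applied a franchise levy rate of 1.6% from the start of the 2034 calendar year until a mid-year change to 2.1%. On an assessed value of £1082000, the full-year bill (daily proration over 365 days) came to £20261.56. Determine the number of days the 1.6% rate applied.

166 days

Let d = days at the first rate; then 365 − d days at the second rate.
£1082000 × [1.6%·d + 2.1%·(365−d)] / 365 = £20261.56
Solving gives d = 166, so the new rate took effect on 16 Jun 2034.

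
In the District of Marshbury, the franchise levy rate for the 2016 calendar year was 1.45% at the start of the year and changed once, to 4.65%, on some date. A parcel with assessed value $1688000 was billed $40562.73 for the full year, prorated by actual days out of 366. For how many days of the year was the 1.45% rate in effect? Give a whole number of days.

Let d = days at the first rate; then 366 − d days at the second rate.
$1688000 × [1.45%·d + 4.65%·(366−d)] / 366 = $40562.73
Solving gives d = 257, so the new rate took effect on September 14, 2016.

257 days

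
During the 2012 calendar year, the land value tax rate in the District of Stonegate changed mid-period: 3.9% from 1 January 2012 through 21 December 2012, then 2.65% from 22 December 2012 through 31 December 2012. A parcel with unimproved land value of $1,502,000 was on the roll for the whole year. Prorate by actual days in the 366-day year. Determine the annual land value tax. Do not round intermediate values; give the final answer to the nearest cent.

$58,065.02

1 January – 21 December 2012: 356 days at 3.9% → $1,502,000 × 3.9% × 356/366 = $56,977.5082
22 December – 31 December 2012: 10 days at 2.65% → $1,502,000 × 2.65% × 10/366 = $1,087.5137
Total = $58,065.0219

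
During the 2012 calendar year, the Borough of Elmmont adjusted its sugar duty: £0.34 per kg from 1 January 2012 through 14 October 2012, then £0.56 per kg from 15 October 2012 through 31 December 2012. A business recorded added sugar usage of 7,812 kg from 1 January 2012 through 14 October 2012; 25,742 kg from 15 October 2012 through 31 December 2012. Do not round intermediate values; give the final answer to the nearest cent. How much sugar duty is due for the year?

1 January – 14 October 2012: 7,812 kg at £0.34/kg → £2,656.08
15 October – 31 December 2012: 25,742 kg at £0.56/kg → £14,415.52

£17,071.60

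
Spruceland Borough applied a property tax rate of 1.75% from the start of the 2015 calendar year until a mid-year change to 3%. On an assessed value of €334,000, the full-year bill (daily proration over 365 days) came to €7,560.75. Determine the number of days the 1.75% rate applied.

215 days

Let d = days at the first rate; then 365 − d days at the second rate.
€334,000 × [1.75%·d + 3%·(365−d)] / 365 = €7,560.75
Solving gives d = 215, so the new rate took effect on 4 August 2015.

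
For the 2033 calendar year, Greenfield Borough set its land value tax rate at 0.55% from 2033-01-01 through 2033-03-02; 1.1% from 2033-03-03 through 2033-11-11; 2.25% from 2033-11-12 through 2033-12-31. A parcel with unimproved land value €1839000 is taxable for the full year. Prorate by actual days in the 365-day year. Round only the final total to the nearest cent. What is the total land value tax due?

2033-01-01 to 2033-03-02: 61 days at 0.55% → €1839000 × 0.55% × 61/365 = €1690.3685
2033-03-03 to 2033-11-11: 254 days at 1.1% → €1839000 × 1.1% × 254/365 = €14077.1671
2033-11-12 to 2033-12-31: 50 days at 2.25% → €1839000 × 2.25% × 50/365 = €5668.1507
Total = €21435.6863

€21435.69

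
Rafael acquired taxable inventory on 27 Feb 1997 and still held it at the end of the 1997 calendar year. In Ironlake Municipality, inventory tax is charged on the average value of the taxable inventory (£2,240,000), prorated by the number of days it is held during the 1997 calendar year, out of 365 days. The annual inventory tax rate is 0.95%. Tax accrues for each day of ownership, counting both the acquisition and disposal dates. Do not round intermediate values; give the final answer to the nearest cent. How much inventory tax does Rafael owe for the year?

Days held (27 Feb – 31 Dec 1997): 308 out of 365
Tax = £2,240,000 × 0.95% × 308/365 = £17,956.8219

£17,956.82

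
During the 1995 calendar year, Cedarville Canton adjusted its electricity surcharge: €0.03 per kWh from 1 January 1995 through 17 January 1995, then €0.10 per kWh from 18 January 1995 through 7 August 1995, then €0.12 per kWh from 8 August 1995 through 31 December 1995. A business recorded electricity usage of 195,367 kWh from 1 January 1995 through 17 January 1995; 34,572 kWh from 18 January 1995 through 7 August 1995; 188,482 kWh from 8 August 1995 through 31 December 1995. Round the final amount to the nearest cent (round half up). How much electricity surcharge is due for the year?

1 January – 17 January 1995: 195,367 kWh at €0.03/kWh → €5,861.01
18 January – 7 August 1995: 34,572 kWh at €0.10/kWh → €3,457.20
8 August – 31 December 1995: 188,482 kWh at €0.12/kWh → €22,617.84

€31,936.05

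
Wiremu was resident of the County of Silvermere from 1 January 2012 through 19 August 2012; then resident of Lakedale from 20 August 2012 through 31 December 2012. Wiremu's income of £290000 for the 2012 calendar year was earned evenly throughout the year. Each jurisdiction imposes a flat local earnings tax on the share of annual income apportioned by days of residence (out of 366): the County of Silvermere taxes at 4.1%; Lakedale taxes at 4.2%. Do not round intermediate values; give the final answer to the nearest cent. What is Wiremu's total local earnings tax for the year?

£11996.17

The County of Silvermere, 1 January – 19 August 2012: 232 days → £290000 × 4.1% × 232/366 = £7536.8306
Lakedale, 20 August – 31 December 2012: 134 days → £290000 × 4.2% × 134/366 = £4459.3443
Total = £11996.1749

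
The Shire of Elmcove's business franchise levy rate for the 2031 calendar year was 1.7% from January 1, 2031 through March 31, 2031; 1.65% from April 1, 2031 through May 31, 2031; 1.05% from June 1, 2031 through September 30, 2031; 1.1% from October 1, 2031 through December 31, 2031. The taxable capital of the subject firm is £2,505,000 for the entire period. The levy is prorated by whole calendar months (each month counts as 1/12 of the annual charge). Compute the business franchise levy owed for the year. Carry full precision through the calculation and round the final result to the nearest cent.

£33,191.25

January 1 – March 31, 2031: 3 months at 1.7% → £2,505,000 × 1.7% × 3/12 = £10,646.2500
April 1 – May 31, 2031: 2 months at 1.65% → £2,505,000 × 1.65% × 2/12 = £6,888.7500
June 1 – September 30, 2031: 4 months at 1.05% → £2,505,000 × 1.05% × 4/12 = £8,767.5000
October 1 – December 31, 2031: 3 months at 1.1% → £2,505,000 × 1.1% × 3/12 = £6,888.7500
Total = £33,191.2500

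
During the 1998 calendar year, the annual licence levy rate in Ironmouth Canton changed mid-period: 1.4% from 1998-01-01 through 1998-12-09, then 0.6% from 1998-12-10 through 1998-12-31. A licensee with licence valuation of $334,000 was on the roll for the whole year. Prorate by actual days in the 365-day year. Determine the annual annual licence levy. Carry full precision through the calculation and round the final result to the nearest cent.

$4,514.95

1998-01-01 to 1998-12-09: 343 days at 1.4% → $334,000 × 1.4% × 343/365 = $4,394.1589
1998-12-10 to 1998-12-31: 22 days at 0.6% → $334,000 × 0.6% × 22/365 = $120.7890
Total = $4,514.9479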